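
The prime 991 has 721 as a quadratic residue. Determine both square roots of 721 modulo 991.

Since 991 ≡ 3 (mod 4), a square root of 721 is 721^((991+1)/4) = 721^248 mod 991.
Repeated squaring: 721^2≡557, 721^4≡66, 721^8≡392, 721^16≡59, 721^32≡508, 721^64≡404, 721^128≡692 (mod 991).
721^248 = 721^(128+64+32+16+8) ≡ 898 (mod 991).
Check: 898² = 806404 ≡ 721 (mod 991). The two roots are 93 and 898.

93, 898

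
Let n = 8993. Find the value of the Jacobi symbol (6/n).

-1

Pull out 2: since 8993 ≡ 1 (mod 8), (2/8993) = +1.
Reciprocity: 3 ≡ 3 and 8993 ≡ 1 (mod 4), so (3/8993) = +(8993/3).
Reduce top mod 3: now compute (2/3).
Pull out 2: since 3 ≡ 3 (mod 8), (2/3) = -1.
Reached (1/3) = 1. Collecting the sign flips along the way, the symbol is -1.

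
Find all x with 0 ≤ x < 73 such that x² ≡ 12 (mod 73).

73 ≡ 1 (mod 4), so we find a root by search.
Trying successive values, 31² = 961 ≡ 12 (mod 73). The other root is 73 − 31 = 42.

31, 42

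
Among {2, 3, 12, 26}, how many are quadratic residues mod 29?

(2/29) = -1 → non-residue.
(3/29) = -1 → non-residue.
(12/29) = -1 → non-residue.
(26/29) = -1 → non-residue.
Total quadratic residues among the 4: 0.

0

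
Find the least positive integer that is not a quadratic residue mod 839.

(2/839) = +1, so 2 is a residue.
(3/839) = +1, so 3 is a residue.
(4/839) = +1, so 4 is a residue.
(5/839) = +1, so 5 is a residue.
(6/839) = +1, so 6 is a residue.
(7/839) = +1, so 7 is a residue.
(8/839) = +1, so 8 is a residue.
(9/839) = +1, so 9 is a residue.
(10/839) = +1, so 10 is a residue.
(11/839) = −1, so 11 is the smallest positive non-residue mod 839.

11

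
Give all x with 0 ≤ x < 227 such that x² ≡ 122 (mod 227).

24, 203

Since 227 ≡ 3 (mod 4), a square root of 122 is 122^((227+1)/4) = 122^57 mod 227.
Repeated squaring: 122^2≡129, 122^4≡70, 122^8≡133, 122^16≡210, 122^32≡62 (mod 227).
122^57 = 122^(32+16+8+1) ≡ 203 (mod 227).
Check: 203² = 41209 ≡ 122 (mod 227). The two roots are 24 and 203.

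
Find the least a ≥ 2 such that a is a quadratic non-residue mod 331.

(2/331) = −1, so 2 is the smallest positive non-residue mod 331.

2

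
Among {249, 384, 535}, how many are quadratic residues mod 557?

(249/557) = -1 → non-residue.
(384/557) = +1 → QR.
(535/557) = +1 → QR.
Total quadratic residues among the 3: 2.

2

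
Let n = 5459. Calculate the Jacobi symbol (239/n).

Reciprocity: 239 ≡ 3 and 5459 ≡ 3 (mod 4), so (239/5459) = −(5459/239).
Reduce top mod 239: now compute (201/239).
Reciprocity: 201 ≡ 1 and 239 ≡ 3 (mod 4), so (201/239) = +(239/201).
Reduce top mod 201: now compute (38/201).
Pull out 2: since 201 ≡ 1 (mod 8), (2/201) = +1.
Reciprocity: 19 ≡ 3 and 201 ≡ 1 (mod 4), so (19/201) = +(201/19).
Reduce top mod 19: now compute (11/19).
Reciprocity: 11 ≡ 3 and 19 ≡ 3 (mod 4), so (11/19) = −(19/11).
Reduce top mod 11: now compute (8/11).
Pull out 2^3: since 11 ≡ 3 (mod 8), (2/11) = -1, so (2/11)^3 = -1.
Reached (1/11) = 1. Collecting the sign flips along the way, the symbol is -1.

-1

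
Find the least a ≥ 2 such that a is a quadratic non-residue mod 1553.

(2/1553) = +1, so 2 is a residue.
(3/1553) = −1, so 3 is the smallest positive non-residue mod 1553.

3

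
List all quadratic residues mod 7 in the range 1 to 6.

Square k = 1,…,3 (k and 7−k give the same square):
1²=1, 2²=4, 3²≡2 (mod 7).
So the quadratic residues mod 7 are {1, 2, 4}.

1 2 4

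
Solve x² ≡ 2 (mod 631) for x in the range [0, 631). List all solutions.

Since 631 ≡ 3 (mod 4), a square root of 2 is 2^((631+1)/4) = 2^158 mod 631.
Repeated squaring: 2^2≡4, 2^4≡16, 2^8≡256, 2^16≡543, 2^32≡172, 2^64≡558, 2^128≡281 (mod 631).
2^158 = 2^(128+16+8+4+2) ≡ 94 (mod 631).
Check: 94² = 8836 ≡ 2 (mod 631). The two roots are 94 and 537.

94, 537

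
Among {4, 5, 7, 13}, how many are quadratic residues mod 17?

(4/17) = +1 → QR.
(5/17) = -1 → non-residue.
(7/17) = -1 → non-residue.
(13/17) = +1 → QR.
Total quadratic residues among the 4: 2.

2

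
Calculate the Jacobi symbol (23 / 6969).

Reciprocity: 23 ≡ 3 and 6969 ≡ 1 (mod 4), so (23/6969) = +(6969/23).
Reduce top mod 23: now compute (0/23).
Top reduces to 0: gcd > 1, so the symbol is 0.

0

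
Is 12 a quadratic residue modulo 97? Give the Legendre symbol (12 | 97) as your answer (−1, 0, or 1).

1

Euler's criterion: (12/97) ≡ 12^48 (mod 97).
12^2 ≡ 47 (mod 97)
12^4 ≡ 75 (mod 97)
12^8 ≡ 96 (mod 97)
12^16 ≡ 1 (mod 97)
12^32 ≡ 1 (mod 97)
12^48 = 12^(32+16) ≡ 1 (mod 97).
Result is 1, so (12/97) = 1.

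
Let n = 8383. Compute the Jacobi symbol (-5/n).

1

First reduce: -5 ≡ 8378 (mod 8383).
Pull out 2: since 8383 ≡ 7 (mod 8), (2/8383) = +1.
Reciprocity: 4189 ≡ 1 and 8383 ≡ 3 (mod 4), so (4189/8383) = +(8383/4189).
Reduce top mod 4189: now compute (5/4189).
Reciprocity: 5 ≡ 1 and 4189 ≡ 1 (mod 4), so (5/4189) = +(4189/5).
Reduce top mod 5: now compute (4/5).
Pull out 2^2: since 5 ≡ 5 (mod 8), (2/5) = -1, so (2/5)^2 = +1.
Reached (1/5) = 1. Collecting the sign flips along the way, the symbol is +1.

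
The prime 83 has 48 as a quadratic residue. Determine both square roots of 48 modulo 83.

Since 83 ≡ 3 (mod 4), a square root of 48 is 48^((83+1)/4) = 48^21 mod 83.
Repeated squaring: 48^2≡63, 48^4≡68, 48^8≡59, 48^16≡78 (mod 83).
48^21 = 48^(16+4+1) ≡ 31 (mod 83).
Check: 31² = 961 ≡ 48 (mod 83). The two roots are 31 and 52.

31, 52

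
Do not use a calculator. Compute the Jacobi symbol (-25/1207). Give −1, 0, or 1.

-1

First reduce: -25 ≡ 1182 (mod 1207).
Pull out 2: since 1207 ≡ 7 (mod 8), (2/1207) = +1.
Reciprocity: 591 ≡ 3 and 1207 ≡ 3 (mod 4), so (591/1207) = −(1207/591).
Reduce top mod 591: now compute (25/591).
Reciprocity: 25 ≡ 1 and 591 ≡ 3 (mod 4), so (25/591) = +(591/25).
Reduce top mod 25: now compute (16/25).
Pull out 2^4: since 25 ≡ 1 (mod 8), (2/25) = +1, so (2/25)^4 = +1.
Reached (1/25) = 1. Collecting the sign flips along the way, the symbol is -1.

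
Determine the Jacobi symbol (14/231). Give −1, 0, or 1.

0

Pull out 2: since 231 ≡ 7 (mod 8), (2/231) = +1.
Reciprocity: 7 ≡ 3 and 231 ≡ 3 (mod 4), so (7/231) = −(231/7).
Reduce top mod 7: now compute (0/7).
Top reduces to 0: gcd > 1, so the symbol is 0.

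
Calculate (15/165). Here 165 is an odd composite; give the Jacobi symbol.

0

Reciprocity: 15 ≡ 3 and 165 ≡ 1 (mod 4), so (15/165) = +(165/15).
Reduce top mod 15: now compute (0/15).
Top reduces to 0: gcd > 1, so the symbol is 0.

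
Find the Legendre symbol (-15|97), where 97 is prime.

Euler's criterion: (-15/97) ≡ 82^48 (mod 97).
82^2 ≡ 31 (mod 97)
82^4 ≡ 88 (mod 97)
82^8 ≡ 81 (mod 97)
82^16 ≡ 62 (mod 97)
82^32 ≡ 61 (mod 97)
82^48 = 82^(32+16) ≡ 96 (mod 97).
Result is 96 ≡ −1, so (-15/97) = −1.

-1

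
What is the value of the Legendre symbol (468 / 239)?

-1

First reduce: 468 ≡ 229 (mod 239).
Reciprocity: 229 ≡ 1 and 239 ≡ 3 (mod 4), so (229/239) = +(239/229).
Reduce top mod 229: now compute (10/229).
Pull out 2: since 229 ≡ 5 (mod 8), (2/229) = -1.
Reciprocity: 5 ≡ 1 and 229 ≡ 1 (mod 4), so (5/229) = +(229/5).
Reduce top mod 5: now compute (4/5).
Pull out 2^2: since 5 ≡ 5 (mod 8), (2/5) = -1, so (2/5)^2 = +1.
Reached (1/5) = 1. Collecting the sign flips along the way, the symbol is -1.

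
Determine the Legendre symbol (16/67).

Pull out 2^4: since 67 ≡ 3 (mod 8), (2/67) = -1, so (2/67)^4 = +1.
Reached (1/67) = 1. Collecting the sign flips along the way, the symbol is +1.

1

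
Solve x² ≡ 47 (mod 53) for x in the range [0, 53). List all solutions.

53 ≡ 1 (mod 4), so we find a root by search.
Trying successive values, 10² = 100 ≡ 47 (mod 53). The other root is 53 − 10 = 43.

10, 43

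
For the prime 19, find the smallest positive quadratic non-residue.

2

(2/19) = −1, so 2 is the smallest positive non-residue mod 19.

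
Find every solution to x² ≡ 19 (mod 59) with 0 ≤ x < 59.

14, 45

Since 59 ≡ 3 (mod 4), a square root of 19 is 19^((59+1)/4) = 19^15 mod 59.
Repeated squaring: 19^2≡7, 19^4≡49, 19^8≡41 (mod 59).
19^15 = 19^(8+4+2+1) ≡ 45 (mod 59).
Check: 45² = 2025 ≡ 19 (mod 59). The two roots are 14 and 45.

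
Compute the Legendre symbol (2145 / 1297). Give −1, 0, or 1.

1

First reduce: 2145 ≡ 848 (mod 1297).
Pull out 2^4: since 1297 ≡ 1 (mod 8), (2/1297) = +1, so (2/1297)^4 = +1.
Reciprocity: 53 ≡ 1 and 1297 ≡ 1 (mod 4), so (53/1297) = +(1297/53).
Reduce top mod 53: now compute (25/53).
Reciprocity: 25 ≡ 1 and 53 ≡ 1 (mod 4), so (25/53) = +(53/25).
Reduce top mod 25: now compute (3/25).
Reciprocity: 3 ≡ 3 and 25 ≡ 1 (mod 4), so (3/25) = +(25/3).
Reduce top mod 3: now compute (1/3).
Reached (1/3) = 1. Collecting the sign flips along the way, the symbol is +1.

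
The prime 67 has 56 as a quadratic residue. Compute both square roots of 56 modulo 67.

18, 49

Since 67 ≡ 3 (mod 4), a square root of 56 is 56^((67+1)/4) = 56^17 mod 67.
Repeated squaring: 56^2≡54, 56^4≡35, 56^8≡19, 56^16≡26 (mod 67).
56^17 = 56^(16+1) ≡ 49 (mod 67).
Check: 49² = 2401 ≡ 56 (mod 67). The two roots are 18 and 49.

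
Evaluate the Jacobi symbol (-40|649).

1

First reduce: -40 ≡ 609 (mod 649).
Reciprocity: 609 ≡ 1 and 649 ≡ 1 (mod 4), so (609/649) = +(649/609).
Reduce top mod 609: now compute (40/609).
Pull out 2^3: since 609 ≡ 1 (mod 8), (2/609) = +1, so (2/609)^3 = +1.
Reciprocity: 5 ≡ 1 and 609 ≡ 1 (mod 4), so (5/609) = +(609/5).
Reduce top mod 5: now compute (4/5).
Pull out 2^2: since 5 ≡ 5 (mod 8), (2/5) = -1, so (2/5)^2 = +1.
Reached (1/5) = 1. Collecting the sign flips along the way, the symbol is +1.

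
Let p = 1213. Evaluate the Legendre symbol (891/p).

Reciprocity: 891 ≡ 3 and 1213 ≡ 1 (mod 4), so (891/1213) = +(1213/891).
Reduce top mod 891: now compute (322/891).
Pull out 2: since 891 ≡ 3 (mod 8), (2/891) = -1.
Reciprocity: 161 ≡ 1 and 891 ≡ 3 (mod 4), so (161/891) = +(891/161).
Reduce top mod 161: now compute (86/161).
Pull out 2: since 161 ≡ 1 (mod 8), (2/161) = +1.
Reciprocity: 43 ≡ 3 and 161 ≡ 1 (mod 4), so (43/161) = +(161/43).
Reduce top mod 43: now compute (32/43).
Pull out 2^5: since 43 ≡ 3 (mod 8), (2/43) = -1, so (2/43)^5 = -1.
Reached (1/43) = 1. Collecting the sign flips along the way, the symbol is +1.

1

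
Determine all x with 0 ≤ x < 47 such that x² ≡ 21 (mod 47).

Since 47 ≡ 3 (mod 4), a square root of 21 is 21^((47+1)/4) = 21^12 mod 47.
Repeated squaring: 21^2≡18, 21^4≡42, 21^8≡25 (mod 47).
21^12 = 21^(8+4) ≡ 16 (mod 47).
Check: 16² = 256 ≡ 21 (mod 47). The two roots are 16 and 31.

16, 31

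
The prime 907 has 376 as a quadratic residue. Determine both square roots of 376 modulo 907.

421, 486

Since 907 ≡ 3 (mod 4), a square root of 376 is 376^((907+1)/4) = 376^227 mod 907.
Repeated squaring: 376^2≡791, 376^4≡758, 376^8≡433, 376^16≡647, 376^32≡482, 376^64≡132, 376^128≡191 (mod 907).
376^227 = 376^(128+64+32+2+1) ≡ 486 (mod 907).
Check: 486² = 236196 ≡ 376 (mod 907). The two roots are 421 and 486.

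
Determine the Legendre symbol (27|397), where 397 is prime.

1

Reciprocity: 27 ≡ 3 and 397 ≡ 1 (mod 4), so (27/397) = +(397/27).
Reduce top mod 27: now compute (19/27).
Reciprocity: 19 ≡ 3 and 27 ≡ 3 (mod 4), so (19/27) = −(27/19).
Reduce top mod 19: now compute (8/19).
Pull out 2^3: since 19 ≡ 3 (mod 8), (2/19) = -1, so (2/19)^3 = -1.
Reached (1/19) = 1. Collecting the sign flips along the way, the symbol is +1.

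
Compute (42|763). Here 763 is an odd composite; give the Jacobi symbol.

0

Pull out 2: since 763 ≡ 3 (mod 8), (2/763) = -1.
Reciprocity: 21 ≡ 1 and 763 ≡ 3 (mod 4), so (21/763) = +(763/21).
Reduce top mod 21: now compute (7/21).
Reciprocity: 7 ≡ 3 and 21 ≡ 1 (mod 4), so (7/21) = +(21/7).
Reduce top mod 7: now compute (0/7).
Top reduces to 0: gcd > 1, so the symbol is 0.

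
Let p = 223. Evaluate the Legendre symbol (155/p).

-1

Reciprocity: 155 ≡ 3 and 223 ≡ 3 (mod 4), so (155/223) = −(223/155).
Reduce top mod 155: now compute (68/155).
Pull out 2^2: since 155 ≡ 3 (mod 8), (2/155) = -1, so (2/155)^2 = +1.
Reciprocity: 17 ≡ 1 and 155 ≡ 3 (mod 4), so (17/155) = +(155/17).
Reduce top mod 17: now compute (2/17).
Pull out 2: since 17 ≡ 1 (mod 8), (2/17) = +1.
Reached (1/17) = 1. Collecting the sign flips along the way, the symbol is -1.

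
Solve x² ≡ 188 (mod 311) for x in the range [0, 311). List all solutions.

Since 311 ≡ 3 (mod 4), a square root of 188 is 188^((311+1)/4) = 188^78 mod 311.
Repeated squaring: 188^2≡201, 188^4≡282, 188^8≡219, 188^16≡67, 188^32≡135, 188^64≡187 (mod 311).
188^78 = 188^(64+8+4+2) ≡ 166 (mod 311).
Check: 166² = 27556 ≡ 188 (mod 311). The two roots are 145 and 166.

145, 166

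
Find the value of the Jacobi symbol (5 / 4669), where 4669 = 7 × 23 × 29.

1

Reciprocity: 5 ≡ 1 and 4669 ≡ 1 (mod 4), so (5/4669) = +(4669/5).
Reduce top mod 5: now compute (4/5).
Pull out 2^2: since 5 ≡ 5 (mod 8), (2/5) = -1, so (2/5)^2 = +1.
Reached (1/5) = 1. Collecting the sign flips along the way, the symbol is +1.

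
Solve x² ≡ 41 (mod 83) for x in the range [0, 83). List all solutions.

Since 83 ≡ 3 (mod 4), a square root of 41 is 41^((83+1)/4) = 41^21 mod 83.
Repeated squaring: 41^2≡21, 41^4≡26, 41^8≡12, 41^16≡61 (mod 83).
41^21 = 41^(16+4+1) ≡ 37 (mod 83).
Check: 37² = 1369 ≡ 41 (mod 83). The two roots are 37 and 46.

37, 46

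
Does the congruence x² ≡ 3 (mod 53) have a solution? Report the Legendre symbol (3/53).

-1

Euler's criterion: (3/53) ≡ 3^26 (mod 53).
3^2 ≡ 9 (mod 53)
3^4 ≡ 28 (mod 53)
3^8 ≡ 42 (mod 53)
3^16 ≡ 15 (mod 53)
3^26 = 3^(16+8+2) ≡ 52 (mod 53).
Result is 52 ≡ −1, so (3/53) = −1.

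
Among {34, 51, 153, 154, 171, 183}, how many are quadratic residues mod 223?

(34/223) = +1 → QR.
(51/223) = -1 → non-residue.
(153/223) = +1 → QR.
(154/223) = -1 → non-residue.
(171/223) = +1 → QR.
(183/223) = +1 → QR.
Total quadratic residues among the 6: 4.

4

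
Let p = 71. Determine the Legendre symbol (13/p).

-1

Reciprocity: 13 ≡ 1 and 71 ≡ 3 (mod 4), so (13/71) = +(71/13).
Reduce top mod 13: now compute (6/13).
Pull out 2: since 13 ≡ 5 (mod 8), (2/13) = -1.
Reciprocity: 3 ≡ 3 and 13 ≡ 1 (mod 4), so (3/13) = +(13/3).
Reduce top mod 3: now compute (1/3).
Reached (1/3) = 1. Collecting the sign flips along the way, the symbol is -1.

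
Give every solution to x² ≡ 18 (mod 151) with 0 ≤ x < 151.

13, 138

Since 151 ≡ 3 (mod 4), a square root of 18 is 18^((151+1)/4) = 18^38 mod 151.
Repeated squaring: 18^2≡22, 18^4≡31, 18^8≡55, 18^16≡5, 18^32≡25 (mod 151).
18^38 = 18^(32+4+2) ≡ 138 (mod 151).
Check: 138² = 19044 ≡ 18 (mod 151). The two roots are 13 and 138.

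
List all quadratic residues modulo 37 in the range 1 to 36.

1,3,4,7,9,10,11,12,16,21,25,26,27,28,30,33,34,36

Square k = 1,…,18 (k and 37−k give the same square):
1²=1, 2²=4, 3²=9, 4²=16, 5²=25, 6²=36, 7²≡12, 8²≡27, 9²≡7, 10²≡26, 11²≡10, 12²≡33, 13²≡21, 14²≡11, 15²≡3, 16²≡34, 17²≡30, 18²≡28 (mod 37).
So the quadratic residues mod 37 are {1, 3, 4, 7, 9, 10, 11, 12, 16, 21, 25, 26, 27, 28, 30, 33, 34, 36}.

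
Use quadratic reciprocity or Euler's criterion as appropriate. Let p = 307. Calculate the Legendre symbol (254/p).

Euler's criterion: (254/307) ≡ 254^153 (mod 307).
254^2 ≡ 46 (mod 307)
254^4 ≡ 274 (mod 307)
254^8 ≡ 168 (mod 307)
254^16 ≡ 287 (mod 307)
254^32 ≡ 93 (mod 307)
254^64 ≡ 53 (mod 307)
254^128 ≡ 46 (mod 307)
254^153 = 254^(128+16+8+1) ≡ 306 (mod 307).
Result is 306 ≡ −1, so (254/307) = −1.

-1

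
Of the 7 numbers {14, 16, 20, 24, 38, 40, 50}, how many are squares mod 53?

(14/53) = -1 → non-residue.
(16/53) = +1 → QR.
(20/53) = -1 → non-residue.
(24/53) = +1 → QR.
(38/53) = +1 → QR.
(40/53) = +1 → QR.
(50/53) = -1 → non-residue.
Total quadratic residues among the 7: 4.

4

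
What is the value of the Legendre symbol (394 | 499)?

Euler's criterion: (394/499) ≡ 394^249 (mod 499).
394^2 ≡ 47 (mod 499)
394^4 ≡ 213 (mod 499)
394^8 ≡ 459 (mod 499)
394^16 ≡ 103 (mod 499)
394^32 ≡ 130 (mod 499)
394^64 ≡ 433 (mod 499)
394^128 ≡ 364 (mod 499)
394^249 = 394^(128+64+32+16+8+1) ≡ 498 (mod 499).
Result is 498 ≡ −1, so (394/499) = −1.

-1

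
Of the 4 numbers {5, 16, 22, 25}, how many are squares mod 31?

(5/31) = +1 → QR.
(16/31) = +1 → QR.
(22/31) = -1 → non-residue.
(25/31) = +1 → QR.
Total quadratic residues among the 4: 3.

3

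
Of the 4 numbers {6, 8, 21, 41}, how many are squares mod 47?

(6/47) = +1 → QR.
(8/47) = +1 → QR.
(21/47) = +1 → QR.
(41/47) = -1 → non-residue.
Total quadratic residues among the 4: 3.

3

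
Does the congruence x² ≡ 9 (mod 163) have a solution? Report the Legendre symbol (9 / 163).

Euler's criterion: (9/163) ≡ 9^81 (mod 163).
9^2 ≡ 81 (mod 163)
9^4 ≡ 41 (mod 163)
9^8 ≡ 51 (mod 163)
9^16 ≡ 156 (mod 163)
9^32 ≡ 49 (mod 163)
9^64 ≡ 119 (mod 163)
9^81 = 9^(64+16+1) ≡ 1 (mod 163).
Result is 1, so (9/163) = 1.

1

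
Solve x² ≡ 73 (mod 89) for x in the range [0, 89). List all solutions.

42, 47

89 ≡ 1 (mod 4), so we find a root by search.
Trying successive values, 42² = 1764 ≡ 73 (mod 89). The other root is 89 − 42 = 47.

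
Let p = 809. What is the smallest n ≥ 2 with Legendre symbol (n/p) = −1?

3

(2/809) = +1, so 2 is a residue.
(3/809) = −1, so 3 is the smallest positive non-residue mod 809.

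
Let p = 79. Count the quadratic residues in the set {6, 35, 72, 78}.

(6/79) = -1 → non-residue.
(35/79) = -1 → non-residue.
(72/79) = +1 → QR.
(78/79) = -1 → non-residue.
Total quadratic residues among the 4: 1.

1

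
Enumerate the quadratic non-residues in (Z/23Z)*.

Square k = 1,…,11 (k and 23−k give the same square):
1²=1, 2²=4, 3²=9, 4²=16, 5²≡2, 6²≡13, 7²≡3, 8²≡18, 9²≡12, 10²≡8, 11²≡6 (mod 23).
The residues are {1, 2, 3, 4, 6, 8, 9, 12, 13, 16, 18}; the non-residues are the remaining 11 nonzero classes.

5, 7, 10, 11, 14, 15, 17, 19, 20, 21, 22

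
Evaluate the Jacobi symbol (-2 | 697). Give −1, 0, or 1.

First reduce: -2 ≡ 695 (mod 697).
Reciprocity: 695 ≡ 3 and 697 ≡ 1 (mod 4), so (695/697) = +(697/695).
Reduce top mod 695: now compute (2/695).
Pull out 2: since 695 ≡ 7 (mod 8), (2/695) = +1.
Reached (1/695) = 1. Collecting the sign flips along the way, the symbol is +1.

1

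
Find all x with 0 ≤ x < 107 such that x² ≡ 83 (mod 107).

Since 107 ≡ 3 (mod 4), a square root of 83 is 83^((107+1)/4) = 83^27 mod 107.
Repeated squaring: 83^2≡41, 83^4≡76, 83^8≡105, 83^16≡4 (mod 107).
83^27 = 83^(16+8+2+1) ≡ 61 (mod 107).
Check: 61² = 3721 ≡ 83 (mod 107). The two roots are 46 and 61.

46, 61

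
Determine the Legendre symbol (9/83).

1

Reciprocity: 9 ≡ 1 and 83 ≡ 3 (mod 4), so (9/83) = +(83/9).
Reduce top mod 9: now compute (2/9).
Pull out 2: since 9 ≡ 1 (mod 8), (2/9) = +1.
Reached (1/9) = 1. Collecting the sign flips along the way, the symbol is +1.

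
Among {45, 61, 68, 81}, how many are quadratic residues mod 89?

(45/89) = +1 → QR.
(61/89) = -1 → non-residue.
(68/89) = +1 → QR.
(81/89) = +1 → QR.
Total quadratic residues among the 4: 3.

3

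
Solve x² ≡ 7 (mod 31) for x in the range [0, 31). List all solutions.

10, 21

Since 31 ≡ 3 (mod 4), a square root of 7 is 7^((31+1)/4) = 7^8 mod 31.
Repeated squaring: 7^2≡18, 7^4≡14, 7^8≡10 (mod 31).
7^8 = 7^(8) ≡ 10 (mod 31).
Check: 10² = 100 ≡ 7 (mod 31). The two roots are 10 and 21.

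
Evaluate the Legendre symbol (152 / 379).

-1

Pull out 2^3: since 379 ≡ 3 (mod 8), (2/379) = -1, so (2/379)^3 = -1.
Reciprocity: 19 ≡ 3 and 379 ≡ 3 (mod 4), so (19/379) = −(379/19).
Reduce top mod 19: now compute (18/19).
Pull out 2: since 19 ≡ 3 (mod 8), (2/19) = -1.
Reciprocity: 9 ≡ 1 and 19 ≡ 3 (mod 4), so (9/19) = +(19/9).
Reduce top mod 9: now compute (1/9).
Reached (1/9) = 1. Collecting the sign flips along the way, the symbol is -1.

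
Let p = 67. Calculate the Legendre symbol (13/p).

-1

Reciprocity: 13 ≡ 1 and 67 ≡ 3 (mod 4), so (13/67) = +(67/13).
Reduce top mod 13: now compute (2/13).
Pull out 2: since 13 ≡ 5 (mod 8), (2/13) = -1.
Reached (1/13) = 1. Collecting the sign flips along the way, the symbol is -1.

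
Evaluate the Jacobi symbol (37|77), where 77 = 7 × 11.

Reciprocity: 37 ≡ 1 and 77 ≡ 1 (mod 4), so (37/77) = +(77/37).
Reduce top mod 37: now compute (3/37).
Reciprocity: 3 ≡ 3 and 37 ≡ 1 (mod 4), so (3/37) = +(37/3).
Reduce top mod 3: now compute (1/3).
Reached (1/3) = 1. Collecting the sign flips along the way, the symbol is +1.

1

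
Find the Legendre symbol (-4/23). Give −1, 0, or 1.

First reduce: -4 ≡ 19 (mod 23).
Reciprocity: 19 ≡ 3 and 23 ≡ 3 (mod 4), so (19/23) = −(23/19).
Reduce top mod 19: now compute (4/19).
Pull out 2^2: since 19 ≡ 3 (mod 8), (2/19) = -1, so (2/19)^2 = +1.
Reached (1/19) = 1. Collecting the sign flips along the way, the symbol is -1.

-1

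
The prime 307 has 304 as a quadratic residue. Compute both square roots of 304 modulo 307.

35, 272

Since 307 ≡ 3 (mod 4), a square root of 304 is 304^((307+1)/4) = 304^77 mod 307.
Repeated squaring: 304^2≡9, 304^4≡81, 304^8≡114, 304^16≡102, 304^32≡273, 304^64≡235 (mod 307).
304^77 = 304^(64+8+4+1) ≡ 272 (mod 307).
Check: 272² = 73984 ≡ 304 (mod 307). The two roots are 35 and 272.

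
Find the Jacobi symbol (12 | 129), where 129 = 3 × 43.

0

Pull out 2^2: since 129 ≡ 1 (mod 8), (2/129) = +1, so (2/129)^2 = +1.
Reciprocity: 3 ≡ 3 and 129 ≡ 1 (mod 4), so (3/129) = +(129/3).
Reduce top mod 3: now compute (0/3).
Top reduces to 0: gcd > 1, so the symbol is 0.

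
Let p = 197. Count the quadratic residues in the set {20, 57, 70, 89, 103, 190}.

2

(20/197) = -1 → non-residue.
(57/197) = -1 → non-residue.
(70/197) = +1 → QR.
(89/197) = -1 → non-residue.
(103/197) = -1 → non-residue.
(190/197) = +1 → QR.
Total quadratic residues among the 6: 2.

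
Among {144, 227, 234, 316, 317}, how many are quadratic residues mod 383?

3

(144/383) = +1 → QR.
(227/383) = +1 → QR.
(234/383) = -1 → non-residue.
(316/383) = -1 → non-residue.
(317/383) = +1 → QR.
Total quadratic residues among the 5: 3.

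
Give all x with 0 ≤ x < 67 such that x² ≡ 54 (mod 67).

Since 67 ≡ 3 (mod 4), a square root of 54 is 54^((67+1)/4) = 54^17 mod 67.
Repeated squaring: 54^2≡35, 54^4≡19, 54^8≡26, 54^16≡6 (mod 67).
54^17 = 54^(16+1) ≡ 56 (mod 67).
Check: 56² = 3136 ≡ 54 (mod 67). The two roots are 11 and 56.

11, 56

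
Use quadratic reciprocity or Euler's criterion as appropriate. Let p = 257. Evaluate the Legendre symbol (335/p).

First reduce: 335 ≡ 78 (mod 257).
Pull out 2: since 257 ≡ 1 (mod 8), (2/257) = +1.
Reciprocity: 39 ≡ 3 and 257 ≡ 1 (mod 4), so (39/257) = +(257/39).
Reduce top mod 39: now compute (23/39).
Reciprocity: 23 ≡ 3 and 39 ≡ 3 (mod 4), so (23/39) = −(39/23).
Reduce top mod 23: now compute (16/23).
Pull out 2^4: since 23 ≡ 7 (mod 8), (2/23) = +1, so (2/23)^4 = +1.
Reached (1/23) = 1. Collecting the sign flips along the way, the symbol is -1.

-1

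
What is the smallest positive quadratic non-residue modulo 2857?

(2/2857) = +1, so 2 is a residue.
(3/2857) = +1, so 3 is a residue.
(4/2857) = +1, so 4 is a residue.
(5/2857) = −1, so 5 is the smallest positive non-residue mod 2857.

5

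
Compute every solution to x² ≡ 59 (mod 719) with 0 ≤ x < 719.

Since 719 ≡ 3 (mod 4), a square root of 59 is 59^((719+1)/4) = 59^180 mod 719.
Repeated squaring: 59^2≡605, 59^4≡54, 59^8≡40, 59^16≡162, 59^32≡360, 59^64≡180, 59^128≡45 (mod 719).
59^180 = 59^(128+32+16+4) ≡ 543 (mod 719).
Check: 543² = 294849 ≡ 59 (mod 719). The two roots are 176 and 543.

176, 543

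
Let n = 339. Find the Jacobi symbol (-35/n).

-1

First reduce: -35 ≡ 304 (mod 339).
Pull out 2^4: since 339 ≡ 3 (mod 8), (2/339) = -1, so (2/339)^4 = +1.
Reciprocity: 19 ≡ 3 and 339 ≡ 3 (mod 4), so (19/339) = −(339/19).
Reduce top mod 19: now compute (16/19).
Pull out 2^4: since 19 ≡ 3 (mod 8), (2/19) = -1, so (2/19)^4 = +1.
Reached (1/19) = 1. Collecting the sign flips along the way, the symbol is -1.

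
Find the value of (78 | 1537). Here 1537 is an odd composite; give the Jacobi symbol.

Pull out 2: since 1537 ≡ 1 (mod 8), (2/1537) = +1.
Reciprocity: 39 ≡ 3 and 1537 ≡ 1 (mod 4), so (39/1537) = +(1537/39).
Reduce top mod 39: now compute (16/39).
Pull out 2^4: since 39 ≡ 7 (mod 8), (2/39) = +1, so (2/39)^4 = +1.
Reached (1/39) = 1. Collecting the sign flips along the way, the symbol is +1.

1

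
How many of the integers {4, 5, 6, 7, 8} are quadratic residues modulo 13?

1

(4/13) = +1 → QR.
(5/13) = -1 → non-residue.
(6/13) = -1 → non-residue.
(7/13) = -1 → non-residue.
(8/13) = -1 → non-residue.
Total quadratic residues among the 5: 1.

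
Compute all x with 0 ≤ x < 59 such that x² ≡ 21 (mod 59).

Since 59 ≡ 3 (mod 4), a square root of 21 is 21^((59+1)/4) = 21^15 mod 59.
Repeated squaring: 21^2≡28, 21^4≡17, 21^8≡53 (mod 59).
21^15 = 21^(8+4+2+1) ≡ 27 (mod 59).
Check: 27² = 729 ≡ 21 (mod 59). The two roots are 27 and 32.

27, 32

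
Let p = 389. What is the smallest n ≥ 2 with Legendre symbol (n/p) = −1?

2

(2/389) = −1, so 2 is the smallest positive non-residue mod 389.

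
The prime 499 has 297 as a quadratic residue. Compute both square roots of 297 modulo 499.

Since 499 ≡ 3 (mod 4), a square root of 297 is 297^((499+1)/4) = 297^125 mod 499.
Repeated squaring: 297^2≡385, 297^4≡22, 297^8≡484, 297^16≡225, 297^32≡226, 297^64≡178 (mod 499).
297^125 = 297^(64+32+16+8+4+1) ≡ 91 (mod 499).
Check: 91² = 8281 ≡ 297 (mod 499). The two roots are 91 and 408.

91, 408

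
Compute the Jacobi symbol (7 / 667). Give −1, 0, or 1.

Reciprocity: 7 ≡ 3 and 667 ≡ 3 (mod 4), so (7/667) = −(667/7).
Reduce top mod 7: now compute (2/7).
Pull out 2: since 7 ≡ 7 (mod 8), (2/7) = +1.
Reached (1/7) = 1. Collecting the sign flips along the way, the symbol is -1.

-1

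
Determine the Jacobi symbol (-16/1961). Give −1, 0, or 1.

1

First reduce: -16 ≡ 1945 (mod 1961).
Reciprocity: 1945 ≡ 1 and 1961 ≡ 1 (mod 4), so (1945/1961) = +(1961/1945).
Reduce top mod 1945: now compute (16/1945).
Pull out 2^4: since 1945 ≡ 1 (mod 8), (2/1945) = +1, so (2/1945)^4 = +1.
Reached (1/1945) = 1. Collecting the sign flips along the way, the symbol is +1.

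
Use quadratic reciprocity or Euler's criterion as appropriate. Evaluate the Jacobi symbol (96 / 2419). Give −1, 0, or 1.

Pull out 2^5: since 2419 ≡ 3 (mod 8), (2/2419) = -1, so (2/2419)^5 = -1.
Reciprocity: 3 ≡ 3 and 2419 ≡ 3 (mod 4), so (3/2419) = −(2419/3).
Reduce top mod 3: now compute (1/3).
Reached (1/3) = 1. Collecting the sign flips along the way, the symbol is +1.

1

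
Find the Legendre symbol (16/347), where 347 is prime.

Euler's criterion: (16/347) ≡ 16^173 (mod 347).
16^2 ≡ 256 (mod 347)
16^4 ≡ 300 (mod 347)
16^8 ≡ 127 (mod 347)
16^16 ≡ 167 (mod 347)
16^32 ≡ 129 (mod 347)
16^64 ≡ 332 (mod 347)
16^128 ≡ 225 (mod 347)
16^173 = 16^(128+32+8+4+1) ≡ 1 (mod 347).
Result is 1, so (16/347) = 1.

1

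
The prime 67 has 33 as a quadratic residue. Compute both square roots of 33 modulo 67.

Since 67 ≡ 3 (mod 4), a square root of 33 is 33^((67+1)/4) = 33^17 mod 67.
Repeated squaring: 33^2≡17, 33^4≡21, 33^8≡39, 33^16≡47 (mod 67).
33^17 = 33^(16+1) ≡ 10 (mod 67).
Check: 10² = 100 ≡ 33 (mod 67). The two roots are 10 and 57.

10, 57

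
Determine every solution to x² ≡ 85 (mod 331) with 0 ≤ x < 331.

Since 331 ≡ 3 (mod 4), a square root of 85 is 85^((331+1)/4) = 85^83 mod 331.
Repeated squaring: 85^2≡274, 85^4≡270, 85^8≡80, 85^16≡111, 85^32≡74, 85^64≡180 (mod 331).
85^83 = 85^(64+16+2+1) ≡ 167 (mod 331).
Check: 167² = 27889 ≡ 85 (mod 331). The two roots are 164 and 167.

164, 167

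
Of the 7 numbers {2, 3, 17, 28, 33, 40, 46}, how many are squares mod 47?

4

(2/47) = +1 → QR.
(3/47) = +1 → QR.
(17/47) = +1 → QR.
(28/47) = +1 → QR.
(33/47) = -1 → non-residue.
(40/47) = -1 → non-residue.
(46/47) = -1 → non-residue.
Total quadratic residues among the 7: 4.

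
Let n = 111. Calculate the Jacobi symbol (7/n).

Reciprocity: 7 ≡ 3 and 111 ≡ 3 (mod 4), so (7/111) = −(111/7).
Reduce top mod 7: now compute (6/7).
Pull out 2: since 7 ≡ 7 (mod 8), (2/7) = +1.
Reciprocity: 3 ≡ 3 and 7 ≡ 3 (mod 4), so (3/7) = −(7/3).
Reduce top mod 3: now compute (1/3).
Reached (1/3) = 1. Collecting the sign flips along the way, the symbol is +1.

1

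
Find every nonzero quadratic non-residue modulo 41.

Square k = 1,…,20 (k and 41−k give the same square):
1²=1, 2²=4, 3²=9, 4²=16, 5²=25, 6²=36, 7²≡8, 8²≡23, 9²≡40, 10²≡18, 11²≡39, 12²≡21, 13²≡5, 14²≡32, 15²≡20, 16²≡10, 17²≡2, 18²≡37, 19²≡33, 20²≡31 (mod 41).
The residues are {1, 2, 4, 5, 8, 9, 10, 16, 18, 20, 21, 23, 25, 31, 32, 33, 36, 37, 39, 40}; the non-residues are the remaining 20 nonzero classes.

3,6,7,11,12,13,14,15,17,19,22,24,26,27,28,29,30,34,35,38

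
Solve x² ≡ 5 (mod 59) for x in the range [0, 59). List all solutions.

Since 59 ≡ 3 (mod 4), a square root of 5 is 5^((59+1)/4) = 5^15 mod 59.
Repeated squaring: 5^2≡25, 5^4≡35, 5^8≡45 (mod 59).
5^15 = 5^(8+4+2+1) ≡ 51 (mod 59).
Check: 51² = 2601 ≡ 5 (mod 59). The two roots are 8 and 51.

8, 51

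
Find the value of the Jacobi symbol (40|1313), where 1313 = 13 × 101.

-1

Pull out 2^3: since 1313 ≡ 1 (mod 8), (2/1313) = +1, so (2/1313)^3 = +1.
Reciprocity: 5 ≡ 1 and 1313 ≡ 1 (mod 4), so (5/1313) = +(1313/5).
Reduce top mod 5: now compute (3/5).
Reciprocity: 3 ≡ 3 and 5 ≡ 1 (mod 4), so (3/5) = +(5/3).
Reduce top mod 3: now compute (2/3).
Pull out 2: since 3 ≡ 3 (mod 8), (2/3) = -1.
Reached (1/3) = 1. Collecting the sign flips along the way, the symbol is -1.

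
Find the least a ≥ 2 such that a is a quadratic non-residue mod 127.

3

(2/127) = +1, so 2 is a residue.
(3/127) = −1, so 3 is the smallest positive non-residue mod 127.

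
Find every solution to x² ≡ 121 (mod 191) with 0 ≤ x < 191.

11, 180

Since 191 ≡ 3 (mod 4), a square root of 121 is 121^((191+1)/4) = 121^48 mod 191.
Repeated squaring: 121^2≡125, 121^4≡154, 121^8≡32, 121^16≡69, 121^32≡177 (mod 191).
121^48 = 121^(32+16) ≡ 180 (mod 191).
Check: 180² = 32400 ≡ 121 (mod 191). The two roots are 11 and 180.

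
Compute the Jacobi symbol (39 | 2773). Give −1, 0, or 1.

Reciprocity: 39 ≡ 3 and 2773 ≡ 1 (mod 4), so (39/2773) = +(2773/39).
Reduce top mod 39: now compute (4/39).
Pull out 2^2: since 39 ≡ 7 (mod 8), (2/39) = +1, so (2/39)^2 = +1.
Reached (1/39) = 1. Collecting the sign flips along the way, the symbol is +1.

1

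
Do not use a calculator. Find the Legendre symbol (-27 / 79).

1

Euler's criterion: (-27/79) ≡ 52^39 (mod 79).
52^2 ≡ 18 (mod 79)
52^4 ≡ 8 (mod 79)
52^8 ≡ 64 (mod 79)
52^16 ≡ 67 (mod 79)
52^32 ≡ 65 (mod 79)
52^39 = 52^(32+4+2+1) ≡ 1 (mod 79).
Result is 1, so (-27/79) = 1.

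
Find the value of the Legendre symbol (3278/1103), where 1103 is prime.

Euler's criterion: (3278/1103) ≡ 1072^551 (mod 1103).
1072^2 ≡ 961 (mod 1103)
1072^4 ≡ 310 (mod 1103)
1072^8 ≡ 139 (mod 1103)
1072^16 ≡ 570 (mod 1103)
1072^32 ≡ 618 (mod 1103)
1072^64 ≡ 286 (mod 1103)
1072^128 ≡ 174 (mod 1103)
1072^256 ≡ 495 (mod 1103)
1072^512 ≡ 159 (mod 1103)
1072^551 = 1072^(512+32+4+2+1) ≡ 1 (mod 1103).
Result is 1, so (3278/1103) = 1.

1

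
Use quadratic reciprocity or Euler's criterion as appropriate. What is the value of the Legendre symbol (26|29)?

-1

Pull out 2: since 29 ≡ 5 (mod 8), (2/29) = -1.
Reciprocity: 13 ≡ 1 and 29 ≡ 1 (mod 4), so (13/29) = +(29/13).
Reduce top mod 13: now compute (3/13).
Reciprocity: 3 ≡ 3 and 13 ≡ 1 (mod 4), so (3/13) = +(13/3).
Reduce top mod 3: now compute (1/3).
Reached (1/3) = 1. Collecting the sign flips along the way, the symbol is -1.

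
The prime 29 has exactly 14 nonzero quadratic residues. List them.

Square k = 1,…,14 (k and 29−k give the same square):
1²=1, 2²=4, 3²=9, 4²=16, 5²=25, 6²≡7, 7²≡20, 8²≡6, 9²≡23, 10²≡13, 11²≡5, 12²≡28, 13²≡24, 14²≡22 (mod 29).
So the quadratic residues mod 29 are {1, 4, 5, 6, 7, 9, 13, 16, 20, 22, 23, 24, 25, 28}.

1 4 5 6 7 9 13 16 20 22 23 24 25 28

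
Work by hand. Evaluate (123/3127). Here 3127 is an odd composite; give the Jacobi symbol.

1

Reciprocity: 123 ≡ 3 and 3127 ≡ 3 (mod 4), so (123/3127) = −(3127/123).
Reduce top mod 123: now compute (52/123).
Pull out 2^2: since 123 ≡ 3 (mod 8), (2/123) = -1, so (2/123)^2 = +1.
Reciprocity: 13 ≡ 1 and 123 ≡ 3 (mod 4), so (13/123) = +(123/13).
Reduce top mod 13: now compute (6/13).
Pull out 2: since 13 ≡ 5 (mod 8), (2/13) = -1.
Reciprocity: 3 ≡ 3 and 13 ≡ 1 (mod 4), so (3/13) = +(13/3).
Reduce top mod 3: now compute (1/3).
Reached (1/3) = 1. Collecting the sign flips along the way, the symbol is +1.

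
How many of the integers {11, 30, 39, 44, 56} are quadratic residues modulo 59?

(11/59) = -1 → non-residue.
(30/59) = -1 → non-residue.
(39/59) = -1 → non-residue.
(44/59) = -1 → non-residue.
(56/59) = -1 → non-residue.
Total quadratic residues among the 5: 0.

0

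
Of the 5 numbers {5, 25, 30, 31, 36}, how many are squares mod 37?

3

(5/37) = -1 → non-residue.
(25/37) = +1 → QR.
(30/37) = +1 → QR.
(31/37) = -1 → non-residue.
(36/37) = +1 → QR.
Total quadratic residues among the 5: 3.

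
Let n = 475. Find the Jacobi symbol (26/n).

1

Pull out 2: since 475 ≡ 3 (mod 8), (2/475) = -1.
Reciprocity: 13 ≡ 1 and 475 ≡ 3 (mod 4), so (13/475) = +(475/13).
Reduce top mod 13: now compute (7/13).
Reciprocity: 7 ≡ 3 and 13 ≡ 1 (mod 4), so (7/13) = +(13/7).
Reduce top mod 7: now compute (6/7).
Pull out 2: since 7 ≡ 7 (mod 8), (2/7) = +1.
Reciprocity: 3 ≡ 3 and 7 ≡ 3 (mod 4), so (3/7) = −(7/3).
Reduce top mod 3: now compute (1/3).
Reached (1/3) = 1. Collecting the sign flips along the way, the symbol is +1.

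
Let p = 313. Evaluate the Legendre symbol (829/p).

-1

First reduce: 829 ≡ 203 (mod 313).
Reciprocity: 203 ≡ 3 and 313 ≡ 1 (mod 4), so (203/313) = +(313/203).
Reduce top mod 203: now compute (110/203).
Pull out 2: since 203 ≡ 3 (mod 8), (2/203) = -1.
Reciprocity: 55 ≡ 3 and 203 ≡ 3 (mod 4), so (55/203) = −(203/55).
Reduce top mod 55: now compute (38/55).
Pull out 2: since 55 ≡ 7 (mod 8), (2/55) = +1.
Reciprocity: 19 ≡ 3 and 55 ≡ 3 (mod 4), so (19/55) = −(55/19).
Reduce top mod 19: now compute (17/19).
Reciprocity: 17 ≡ 1 and 19 ≡ 3 (mod 4), so (17/19) = +(19/17).
Reduce top mod 17: now compute (2/17).
Pull out 2: since 17 ≡ 1 (mod 8), (2/17) = +1.
Reached (1/17) = 1. Collecting the sign flips along the way, the symbol is -1.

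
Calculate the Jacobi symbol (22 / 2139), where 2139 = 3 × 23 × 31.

Pull out 2: since 2139 ≡ 3 (mod 8), (2/2139) = -1.
Reciprocity: 11 ≡ 3 and 2139 ≡ 3 (mod 4), so (11/2139) = −(2139/11).
Reduce top mod 11: now compute (5/11).
Reciprocity: 5 ≡ 1 and 11 ≡ 3 (mod 4), so (5/11) = +(11/5).
Reduce top mod 5: now compute (1/5).
Reached (1/5) = 1. Collecting the sign flips along the way, the symbol is +1.

1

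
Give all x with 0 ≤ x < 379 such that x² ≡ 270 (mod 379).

144, 235

Since 379 ≡ 3 (mod 4), a square root of 270 is 270^((379+1)/4) = 270^95 mod 379.
Repeated squaring: 270^2≡132, 270^4≡369, 270^8≡100, 270^16≡146, 270^32≡92, 270^64≡126 (mod 379).
270^95 = 270^(64+16+8+4+2+1) ≡ 144 (mod 379).
Check: 144² = 20736 ≡ 270 (mod 379). The two roots are 144 and 235.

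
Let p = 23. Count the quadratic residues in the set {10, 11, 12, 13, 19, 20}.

2

(10/23) = -1 → non-residue.
(11/23) = -1 → non-residue.
(12/23) = +1 → QR.
(13/23) = +1 → QR.
(19/23) = -1 → non-residue.
(20/23) = -1 → non-residue.
Total quadratic residues among the 6: 2.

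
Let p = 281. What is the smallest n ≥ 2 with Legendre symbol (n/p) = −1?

(2/281) = +1, so 2 is a residue.
(3/281) = −1, so 3 is the smallest positive non-residue mod 281.

3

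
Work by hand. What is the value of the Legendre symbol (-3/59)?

-1

First reduce: -3 ≡ 56 (mod 59).
Pull out 2^3: since 59 ≡ 3 (mod 8), (2/59) = -1, so (2/59)^3 = -1.
Reciprocity: 7 ≡ 3 and 59 ≡ 3 (mod 4), so (7/59) = −(59/7).
Reduce top mod 7: now compute (3/7).
Reciprocity: 3 ≡ 3 and 7 ≡ 3 (mod 4), so (3/7) = −(7/3).
Reduce top mod 3: now compute (1/3).
Reached (1/3) = 1. Collecting the sign flips along the way, the symbol is -1.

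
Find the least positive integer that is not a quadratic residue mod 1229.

2

(2/1229) = −1, so 2 is the smallest positive non-residue mod 1229.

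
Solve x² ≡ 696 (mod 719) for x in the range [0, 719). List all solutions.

Since 719 ≡ 3 (mod 4), a square root of 696 is 696^((719+1)/4) = 696^180 mod 719.
Repeated squaring: 696^2≡529, 696^4≡150, 696^8≡211, 696^16≡662, 696^32≡373, 696^64≡362, 696^128≡186 (mod 719).
696^180 = 696^(128+32+16+4) ≡ 290 (mod 719).
Check: 290² = 84100 ≡ 696 (mod 719). The two roots are 290 and 429.

290, 429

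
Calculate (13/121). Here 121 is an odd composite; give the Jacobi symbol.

1

Reciprocity: 13 ≡ 1 and 121 ≡ 1 (mod 4), so (13/121) = +(121/13).
Reduce top mod 13: now compute (4/13).
Pull out 2^2: since 13 ≡ 5 (mod 8), (2/13) = -1, so (2/13)^2 = +1.
Reached (1/13) = 1. Collecting the sign flips along the way, the symbol is +1.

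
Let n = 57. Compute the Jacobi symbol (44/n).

Pull out 2^2: since 57 ≡ 1 (mod 8), (2/57) = +1, so (2/57)^2 = +1.
Reciprocity: 11 ≡ 3 and 57 ≡ 1 (mod 4), so (11/57) = +(57/11).
Reduce top mod 11: now compute (2/11).
Pull out 2: since 11 ≡ 3 (mod 8), (2/11) = -1.
Reached (1/11) = 1. Collecting the sign flips along the way, the symbol is -1.

-1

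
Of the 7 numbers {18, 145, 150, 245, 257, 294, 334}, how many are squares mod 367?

2

(18/367) = +1 → QR.
(145/367) = +1 → QR.
(150/367) = -1 → non-residue.
(245/367) = -1 → non-residue.
(257/367) = -1 → non-residue.
(294/367) = -1 → non-residue.
(334/367) = -1 → non-residue.
Total quadratic residues among the 7: 2.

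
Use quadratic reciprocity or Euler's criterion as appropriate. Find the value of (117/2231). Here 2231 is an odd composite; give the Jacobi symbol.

-1

Reciprocity: 117 ≡ 1 and 2231 ≡ 3 (mod 4), so (117/2231) = +(2231/117).
Reduce top mod 117: now compute (8/117).
Pull out 2^3: since 117 ≡ 5 (mod 8), (2/117) = -1, so (2/117)^3 = -1.
Reached (1/117) = 1. Collecting the sign flips along the way, the symbol is -1.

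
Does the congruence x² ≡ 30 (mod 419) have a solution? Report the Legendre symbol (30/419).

Euler's criterion: (30/419) ≡ 30^209 (mod 419).
30^2 ≡ 62 (mod 419)
30^4 ≡ 73 (mod 419)
30^8 ≡ 301 (mod 419)
30^16 ≡ 97 (mod 419)
30^32 ≡ 191 (mod 419)
30^64 ≡ 28 (mod 419)
30^128 ≡ 365 (mod 419)
30^209 = 30^(128+64+16+1) ≡ 418 (mod 419).
Result is 418 ≡ −1, so (30/419) = −1.

-1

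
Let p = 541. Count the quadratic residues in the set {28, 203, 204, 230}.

(28/541) = +1 → QR.
(203/541) = -1 → non-residue.
(204/541) = -1 → non-residue.
(230/541) = -1 → non-residue.
Total quadratic residues among the 4: 1.

1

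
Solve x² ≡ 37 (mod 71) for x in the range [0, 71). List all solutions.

26, 45

Since 71 ≡ 3 (mod 4), a square root of 37 is 37^((71+1)/4) = 37^18 mod 71.
Repeated squaring: 37^2≡20, 37^4≡45, 37^8≡37, 37^16≡20 (mod 71).
37^18 = 37^(16+2) ≡ 45 (mod 71).
Check: 45² = 2025 ≡ 37 (mod 71). The two roots are 26 and 45.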